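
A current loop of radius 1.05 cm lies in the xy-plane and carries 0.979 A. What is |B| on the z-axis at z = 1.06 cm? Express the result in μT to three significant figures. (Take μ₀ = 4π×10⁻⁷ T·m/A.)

B ≈ 20.4 μT

On the axis of a circular loop, B = μ₀IR² / [2(R²+z²)^(3/2)].
R² + z² = (0.0105)² + (0.0106)² = 0.0002226 m², and (R²+z²)^(3/2) = 3.32×10⁻⁶ m³.
B = (4π×10⁻⁷ × 0.979 × 0.0001103) / (2 × 3.32×10⁻⁶) = 2.04×10⁻⁵ T.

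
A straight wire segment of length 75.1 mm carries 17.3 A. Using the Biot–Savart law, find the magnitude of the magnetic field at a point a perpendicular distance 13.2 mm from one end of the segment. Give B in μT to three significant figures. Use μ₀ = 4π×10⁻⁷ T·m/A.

B ≈ 129 μT

For a finite straight segment, B = (μ₀I/4πd)(sinθ₁ + sinθ₂), where θ₁, θ₂ are the angles from the perpendicular to each end.
The perpendicular foot is at one end, so the two end-offsets along the wire are 0 and L = 0.0751 m.
sinθ₁ = 0/√(0²+0.0132²) = 0.0000; sinθ₂ = 0.0751/√(0.0751²+0.0132²) = 0.9849.
B = (4π×10⁻⁷ × 17.3) / (4π × 0.0132) × (0.0000 + 0.9849) = 1.29×10⁻⁴ T.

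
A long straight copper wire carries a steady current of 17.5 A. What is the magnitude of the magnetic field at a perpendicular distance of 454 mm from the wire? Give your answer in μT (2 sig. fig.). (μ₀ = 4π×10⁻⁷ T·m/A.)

For an infinitely long straight wire, B = μ₀I/(2πd).
B = (4π×10⁻⁷ × 17.5) / (2π × 0.454) = 7.71×10⁻⁶ T.

B ≈ 7.7 μT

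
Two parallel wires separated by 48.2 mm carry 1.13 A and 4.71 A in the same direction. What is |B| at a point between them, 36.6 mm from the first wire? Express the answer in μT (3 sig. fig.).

B ≈ 75.0 μT

Each long wire gives B = μ₀I/(2πd). Distances are d₁ = 0.0366 m and d₂ = 0.0116 m.
B₁ = 6.17×10⁻⁶ T, B₂ = 8.12×10⁻⁵ T.
Between parallel currents the two contributions point in opposite directions, so they subtract. B = |B₁ − B₂| = |6.17×10⁻⁶ − 8.12×10⁻⁵| = 7.50×10⁻⁵ T.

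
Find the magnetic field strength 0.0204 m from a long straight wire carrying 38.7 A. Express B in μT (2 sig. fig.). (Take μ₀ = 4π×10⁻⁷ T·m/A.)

B ≈ 380 μT

For an infinitely long straight wire, B = μ₀I/(2πd).
B = (4π×10⁻⁷ × 38.7) / (2π × 0.0204) = 3.79×10⁻⁴ T.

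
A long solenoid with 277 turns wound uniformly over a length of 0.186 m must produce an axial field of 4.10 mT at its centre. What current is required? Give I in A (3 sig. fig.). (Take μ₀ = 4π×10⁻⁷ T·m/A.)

I ≈ 2.19 A

Inside a long solenoid B = μ₀nI with n = 1489 m⁻¹, so I = B/(μ₀n).
I = 4.10×10⁻³ / (4π×10⁻⁷ × 1489) = 2.19 A.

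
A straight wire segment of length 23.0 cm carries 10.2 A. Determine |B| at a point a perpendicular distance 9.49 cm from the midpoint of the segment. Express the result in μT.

B ≈ 16.6 μT

For a finite straight segment, B = (μ₀I/4πd)(sinθ₁ + sinθ₂), where θ₁, θ₂ are the angles from the perpendicular to each end.
The perpendicular from the point meets the wire at its midpoint, so each end is L/2 = 0.115 m away along the wire.
sinθ₁ = 0.115/√(0.115²+0.0949²) = 0.7713; sinθ₂ = 0.115/√(0.115²+0.0949²) = 0.7713.
B = (4π×10⁻⁷ × 10.2) / (4π × 0.0949) × (0.7713 + 0.7713) = 1.66×10⁻⁵ T.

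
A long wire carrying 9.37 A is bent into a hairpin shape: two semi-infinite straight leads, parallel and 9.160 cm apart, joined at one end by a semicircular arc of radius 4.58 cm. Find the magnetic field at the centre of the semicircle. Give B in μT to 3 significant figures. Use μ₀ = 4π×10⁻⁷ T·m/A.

The semicircular arc contributes B_arc = μ₀I·π/(4πR) = μ₀I/(4R) = 6.43×10⁻⁵ T.
Each semi-infinite lead is at perpendicular distance R = 0.0458 m from the centre, with the perpendicular foot at its near end, so it contributes μ₀I/(4πR); both point the same way, together 4.09×10⁻⁵ T.
Arc and leads all point the same direction: B = 6.43×10⁻⁵ + 4.09×10⁻⁵ = 1.05×10⁻⁴ T.

B ≈ 105 μT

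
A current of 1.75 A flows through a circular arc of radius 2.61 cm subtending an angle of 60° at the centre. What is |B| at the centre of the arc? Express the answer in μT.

The Biot–Savart field of a circular arc at its centre is B = μ₀Iφ/(4πR), with φ = 1.047 rad.
B = (4π×10⁻⁷ × 1.75 × 1.047) / (4π × 0.0261) = 7.02×10⁻⁶ T.

B ≈ 7.02 μT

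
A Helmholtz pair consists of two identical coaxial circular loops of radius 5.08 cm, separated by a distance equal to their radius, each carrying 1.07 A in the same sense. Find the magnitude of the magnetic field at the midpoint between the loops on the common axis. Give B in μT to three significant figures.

B ≈ 18.9 μT

Each loop contributes B = μ₀IR²/[2(R²+z²)^(3/2)] on the axis, with z measured from that loop.
Loop 1 (z = 0.0254 m): B₁ = 9.47×10⁻⁶ T. Loop 2 (z = 0.0254 m): B₂ = 9.47×10⁻⁶ T.
The fields add: B = B₁ + B₂ = 1.89×10⁻⁵ T.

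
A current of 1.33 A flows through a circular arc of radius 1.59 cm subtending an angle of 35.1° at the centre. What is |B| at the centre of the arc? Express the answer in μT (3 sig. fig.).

The Biot–Savart field of a circular arc at its centre is B = μ₀Iφ/(4πR), with φ = 0.6126 rad.
B = (4π×10⁻⁷ × 1.33 × 0.6126) / (4π × 0.0159) = 5.12×10⁻⁶ T.

B ≈ 5.12 μT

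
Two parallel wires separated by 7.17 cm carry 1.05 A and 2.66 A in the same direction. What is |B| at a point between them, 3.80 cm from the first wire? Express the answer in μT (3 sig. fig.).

B ≈ 10.3 μT

Each long wire gives B = μ₀I/(2πd). Distances are d₁ = 0.038 m and d₂ = 0.0337 m.
B₁ = 5.53×10⁻⁶ T, B₂ = 1.58×10⁻⁵ T.
Between parallel currents the two contributions point in opposite directions, so they subtract. B = |B₁ − B₂| = |5.53×10⁻⁶ − 1.58×10⁻⁵| = 1.03×10⁻⁵ T.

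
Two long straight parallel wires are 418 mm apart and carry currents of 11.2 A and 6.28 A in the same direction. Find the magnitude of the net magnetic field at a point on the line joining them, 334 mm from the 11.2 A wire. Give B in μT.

Each long wire gives B = μ₀I/(2πd). Distances are d₁ = 0.334 m and d₂ = 0.084 m.
B₁ = 6.71×10⁻⁶ T, B₂ = 1.50×10⁻⁵ T.
Between parallel currents the two contributions point in opposite directions, so they subtract. B = |B₁ − B₂| = |6.71×10⁻⁶ − 1.50×10⁻⁵| = 8.25×10⁻⁶ T.

B ≈ 8.25 μT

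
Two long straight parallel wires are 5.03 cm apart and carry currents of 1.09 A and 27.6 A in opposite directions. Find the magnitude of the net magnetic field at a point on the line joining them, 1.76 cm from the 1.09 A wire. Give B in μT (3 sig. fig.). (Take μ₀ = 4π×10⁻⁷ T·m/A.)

B ≈ 181 μT

Each long wire gives B = μ₀I/(2πd). Distances are d₁ = 0.0176 m and d₂ = 0.0327 m.
B₁ = 1.24×10⁻⁵ T, B₂ = 1.69×10⁻⁴ T.
Between antiparallel currents both contributions point the same way, so they add. B = B₁ + B₂ = 1.24×10⁻⁵ + 1.69×10⁻⁴ = 1.81×10⁻⁴ T.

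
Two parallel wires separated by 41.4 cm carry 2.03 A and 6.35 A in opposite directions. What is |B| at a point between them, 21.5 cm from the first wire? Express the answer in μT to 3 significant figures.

Each long wire gives B = μ₀I/(2πd). Distances are d₁ = 0.215 m and d₂ = 0.199 m.
B₁ = 1.89×10⁻⁶ T, B₂ = 6.38×10⁻⁶ T.
Between antiparallel currents both contributions point the same way, so they add. B = B₁ + B₂ = 1.89×10⁻⁶ + 6.38×10⁻⁶ = 8.27×10⁻⁶ T.

B ≈ 8.27 μT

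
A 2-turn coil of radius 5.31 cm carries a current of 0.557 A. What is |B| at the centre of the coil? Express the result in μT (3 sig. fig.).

For an N-turn flat coil, B = Nμ₀I/(2R) with R = 0.0531 m.
B = 2 × 6.59×10⁻⁶ T = 1.32×10⁻⁵ T.

B ≈ 13.2 μT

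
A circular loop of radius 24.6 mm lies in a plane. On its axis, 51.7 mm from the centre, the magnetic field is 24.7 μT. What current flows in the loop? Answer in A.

On the axis of a loop, B = μ₀IR²/[2(R²+z²)^(3/2)], so I = 2B(R²+z²)^(3/2)/(μ₀R²).
R² + z² = 0.0006052 + 0.002673 = 0.003278 m²; raised to 3/2 gives 1.88×10⁻⁴ m³.
I = 2 × 2.47×10⁻⁵ × 1.88×10⁻⁴ / (1.26×10⁻⁶ × 0.0006052) = 12.2 A.

I ≈ 12.2 A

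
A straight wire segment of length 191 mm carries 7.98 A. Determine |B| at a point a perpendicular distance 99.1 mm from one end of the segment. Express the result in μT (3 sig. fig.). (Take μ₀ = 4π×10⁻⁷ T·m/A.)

For a finite straight segment, B = (μ₀I/4πd)(sinθ₁ + sinθ₂), where θ₁, θ₂ are the angles from the perpendicular to each end.
The perpendicular foot is at one end, so the two end-offsets along the wire are 0 and L = 0.191 m.
sinθ₁ = 0/√(0²+0.0991²) = 0.0000; sinθ₂ = 0.191/√(0.191²+0.0991²) = 0.8876.
B = (4π×10⁻⁷ × 7.98) / (4π × 0.0991) × (0.0000 + 0.8876) = 7.15×10⁻⁶ T.

B ≈ 7.15 μT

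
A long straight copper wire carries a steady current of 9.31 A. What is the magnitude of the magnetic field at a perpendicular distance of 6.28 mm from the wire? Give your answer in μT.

For an infinitely long straight wire, B = μ₀I/(2πd).
B = (4π×10⁻⁷ × 9.31) / (2π × 0.00628) = 2.96×10⁻⁴ T.

B ≈ 296 μT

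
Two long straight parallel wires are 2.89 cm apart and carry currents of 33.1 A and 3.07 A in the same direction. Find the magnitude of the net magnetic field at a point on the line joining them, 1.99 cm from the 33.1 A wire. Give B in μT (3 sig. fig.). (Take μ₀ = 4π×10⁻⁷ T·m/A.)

Each long wire gives B = μ₀I/(2πd). Distances are d₁ = 0.0199 m and d₂ = 0.009 m.
B₁ = 3.33×10⁻⁴ T, B₂ = 6.82×10⁻⁵ T.
Between parallel currents the two contributions point in opposite directions, so they subtract. B = |B₁ − B₂| = |3.33×10⁻⁴ − 6.82×10⁻⁵| = 2.64×10⁻⁴ T.

B ≈ 264 μT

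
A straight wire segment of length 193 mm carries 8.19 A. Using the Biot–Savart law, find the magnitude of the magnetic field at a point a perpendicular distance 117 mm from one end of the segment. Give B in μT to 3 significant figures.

B ≈ 5.99 μT

For a finite straight segment, B = (μ₀I/4πd)(sinθ₁ + sinθ₂), where θ₁, θ₂ are the angles from the perpendicular to each end.
The perpendicular foot is at one end, so the two end-offsets along the wire are 0 and L = 0.193 m.
sinθ₁ = 0/√(0²+0.117²) = 0.0000; sinθ₂ = 0.193/√(0.193²+0.117²) = 0.8551.
B = (4π×10⁻⁷ × 8.19) / (4π × 0.117) × (0.0000 + 0.8551) = 5.99×10⁻⁶ T.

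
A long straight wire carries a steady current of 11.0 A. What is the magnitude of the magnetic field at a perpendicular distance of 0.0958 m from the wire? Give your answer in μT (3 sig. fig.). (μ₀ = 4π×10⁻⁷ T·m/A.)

B ≈ 23.0 μT

For an infinitely long straight wire, B = μ₀I/(2πd).
B = (4π×10⁻⁷ × 11.0) / (2π × 0.0958) = 2.30×10⁻⁵ T.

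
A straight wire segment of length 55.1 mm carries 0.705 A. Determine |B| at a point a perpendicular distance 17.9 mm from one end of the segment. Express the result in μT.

For a finite straight segment, B = (μ₀I/4πd)(sinθ₁ + sinθ₂), where θ₁, θ₂ are the angles from the perpendicular to each end.
The perpendicular foot is at one end, so the two end-offsets along the wire are 0 and L = 0.0551 m.
sinθ₁ = 0/√(0²+0.0179²) = 0.0000; sinθ₂ = 0.0551/√(0.0551²+0.0179²) = 0.9511.
B = (4π×10⁻⁷ × 0.705) / (4π × 0.0179) × (0.0000 + 0.9511) = 3.75×10⁻⁶ T.

B ≈ 3.75 μT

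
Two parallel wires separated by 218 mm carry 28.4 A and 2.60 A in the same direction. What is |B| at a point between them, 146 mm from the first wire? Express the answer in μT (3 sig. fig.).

Each long wire gives B = μ₀I/(2πd). Distances are d₁ = 0.146 m and d₂ = 0.072 m.
B₁ = 3.89×10⁻⁵ T, B₂ = 7.22×10⁻⁶ T.
Between parallel currents the two contributions point in opposite directions, so they subtract. B = |B₁ − B₂| = |3.89×10⁻⁵ − 7.22×10⁻⁶| = 3.17×10⁻⁵ T.

B ≈ 31.7 μT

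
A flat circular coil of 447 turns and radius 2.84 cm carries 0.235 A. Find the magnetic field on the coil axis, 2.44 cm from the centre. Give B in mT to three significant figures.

B ≈ 1.01 mT

For an N-turn flat coil, B = Nμ₀IR²/[2(R²+z²)^(3/2)] with R = 0.0284 m, z = 0.0244 m.
B = 447 × 2.27×10⁻⁶ T = 1.01×10⁻³ T.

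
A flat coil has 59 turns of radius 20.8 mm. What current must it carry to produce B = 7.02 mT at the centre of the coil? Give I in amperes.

For an N-turn coil, B = Nμ₀I/(2R) with R = 0.0208 m, so I = 2RB/(Nμ₀) = 2 × 0.0208 × 7.02×10⁻³ / (59 × 4π×10⁻⁷) = 3.94 A.

I ≈ 3.94 A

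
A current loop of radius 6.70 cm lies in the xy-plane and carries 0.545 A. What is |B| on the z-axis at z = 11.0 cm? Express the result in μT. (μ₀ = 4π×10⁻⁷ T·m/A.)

B ≈ 0.719 μT

On the axis of a circular loop, B = μ₀IR² / [2(R²+z²)^(3/2)].
R² + z² = (0.067)² + (0.11)² = 0.01659 m², and (R²+z²)^(3/2) = 2.14×10⁻³ m³.
B = (4π×10⁻⁷ × 0.545 × 0.004489) / (2 × 2.14×10⁻³) = 7.19×10⁻⁷ T.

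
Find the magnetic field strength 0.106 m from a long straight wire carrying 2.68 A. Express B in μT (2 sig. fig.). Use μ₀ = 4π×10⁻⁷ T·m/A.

For an infinitely long straight wire, B = μ₀I/(2πd).
B = (4π×10⁻⁷ × 2.68) / (2π × 0.106) = 5.06×10⁻⁶ T.

B ≈ 5.1 μT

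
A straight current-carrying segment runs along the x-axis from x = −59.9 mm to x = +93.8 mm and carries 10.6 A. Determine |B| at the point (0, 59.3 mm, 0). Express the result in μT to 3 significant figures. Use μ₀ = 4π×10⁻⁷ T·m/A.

B ≈ 27.8 μT

For a finite straight segment, B = (μ₀I/4πd)(sinθ₁ + sinθ₂), where θ₁, θ₂ are the angles from the perpendicular to each end.
The perpendicular distance is d = 0.0593 m; the end-offsets along the wire are a = 0.0599 m and b = 0.0938 m.
sinθ₁ = 0.0599/√(0.0599²+0.0593²) = 0.7107; sinθ₂ = 0.0938/√(0.0938²+0.0593²) = 0.8453.
B = (4π×10⁻⁷ × 10.6) / (4π × 0.0593) × (0.7107 + 0.8453) = 2.78×10⁻⁵ T.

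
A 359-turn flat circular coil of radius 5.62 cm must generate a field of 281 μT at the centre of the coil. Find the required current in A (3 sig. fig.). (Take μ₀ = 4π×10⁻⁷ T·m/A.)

I ≈ 0.0700 A

For an N-turn coil, B = Nμ₀I/(2R) with R = 0.0562 m, so I = 2RB/(Nμ₀) = 2 × 0.0562 × 2.81×10⁻⁴ / (359 × 4π×10⁻⁷) = 7.00×10⁻² A.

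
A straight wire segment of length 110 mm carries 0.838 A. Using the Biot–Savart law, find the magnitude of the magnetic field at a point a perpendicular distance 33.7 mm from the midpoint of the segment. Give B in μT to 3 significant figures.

B ≈ 4.24 μT

For a finite straight segment, B = (μ₀I/4πd)(sinθ₁ + sinθ₂), where θ₁, θ₂ are the angles from the perpendicular to each end.
The perpendicular from the point meets the wire at its midpoint, so each end is L/2 = 0.055 m away along the wire.
sinθ₁ = 0.055/√(0.055²+0.0337²) = 0.8527; sinθ₂ = 0.055/√(0.055²+0.0337²) = 0.8527.
B = (4π×10⁻⁷ × 0.838) / (4π × 0.0337) × (0.8527 + 0.8527) = 4.24×10⁻⁶ T.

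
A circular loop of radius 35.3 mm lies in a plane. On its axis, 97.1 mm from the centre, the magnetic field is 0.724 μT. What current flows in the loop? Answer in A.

I ≈ 1.02 A

On the axis of a loop, B = μ₀IR²/[2(R²+z²)^(3/2)], so I = 2B(R²+z²)^(3/2)/(μ₀R²).
R² + z² = 0.001246 + 0.009428 = 0.01067 m²; raised to 3/2 gives 1.10×10⁻³ m³.
I = 2 × 7.24×10⁻⁷ × 1.10×10⁻³ / (1.26×10⁻⁶ × 0.001246) = 1.02 A.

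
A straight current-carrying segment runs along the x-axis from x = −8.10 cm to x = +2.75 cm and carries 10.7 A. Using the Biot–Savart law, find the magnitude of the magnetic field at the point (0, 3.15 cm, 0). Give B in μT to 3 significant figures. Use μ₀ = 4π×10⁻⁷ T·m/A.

B ≈ 54.0 μT

For a finite straight segment, B = (μ₀I/4πd)(sinθ₁ + sinθ₂), where θ₁, θ₂ are the angles from the perpendicular to each end.
The perpendicular distance is d = 0.0315 m; the end-offsets along the wire are a = 0.081 m and b = 0.0275 m.
sinθ₁ = 0.081/√(0.081²+0.0315²) = 0.9320; sinθ₂ = 0.0275/√(0.0275²+0.0315²) = 0.6577.
B = (4π×10⁻⁷ × 10.7) / (4π × 0.0315) × (0.9320 + 0.6577) = 5.40×10⁻⁵ T.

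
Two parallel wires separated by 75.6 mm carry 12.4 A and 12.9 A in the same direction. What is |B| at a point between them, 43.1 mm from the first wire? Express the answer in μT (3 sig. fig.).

B ≈ 21.8 μT

Each long wire gives B = μ₀I/(2πd). Distances are d₁ = 0.0431 m and d₂ = 0.0325 m.
B₁ = 5.75×10⁻⁵ T, B₂ = 7.94×10⁻⁵ T.
Between parallel currents the two contributions point in opposite directions, so they subtract. B = |B₁ − B₂| = |5.75×10⁻⁵ − 7.94×10⁻⁵| = 2.18×10⁻⁵ T.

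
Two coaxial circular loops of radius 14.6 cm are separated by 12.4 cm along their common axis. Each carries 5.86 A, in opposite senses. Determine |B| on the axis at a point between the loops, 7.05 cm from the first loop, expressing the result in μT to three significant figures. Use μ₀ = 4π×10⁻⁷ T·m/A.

B ≈ 2.46 μT

Each loop contributes B = μ₀IR²/[2(R²+z²)^(3/2)] on the axis, with z measured from that loop.
Loop 1 (z = 0.0705 m): B₁ = 1.84×10⁻⁵ T. Loop 2 (z = 0.0535 m): B₂ = 2.09×10⁻⁵ T.
The fields oppose: B = |B₁ − B₂| = 2.46×10⁻⁶ T.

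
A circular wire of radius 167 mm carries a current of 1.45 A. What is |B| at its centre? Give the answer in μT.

B ≈ 5.46 μT

At the centre of a circular loop the Biot–Savart law gives B = μ₀I/(2R).
B = (4π×10⁻⁷ × 1.45) / (2 × 0.167) = 5.46×10⁻⁶ T.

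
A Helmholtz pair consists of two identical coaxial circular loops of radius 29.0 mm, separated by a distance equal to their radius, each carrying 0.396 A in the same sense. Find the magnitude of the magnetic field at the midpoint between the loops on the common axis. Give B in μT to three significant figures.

Each loop contributes B = μ₀IR²/[2(R²+z²)^(3/2)] on the axis, with z measured from that loop.
Loop 1 (z = 0.0145 m): B₁ = 6.14×10⁻⁶ T. Loop 2 (z = 0.0145 m): B₂ = 6.14×10⁻⁶ T.
The fields add: B = B₁ + B₂ = 1.23×10⁻⁵ T.

B ≈ 12.3 μT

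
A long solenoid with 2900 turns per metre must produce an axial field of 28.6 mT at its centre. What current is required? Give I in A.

I ≈ 7.85 A

Inside a long solenoid B = μ₀nI with n = 2900 m⁻¹, so I = B/(μ₀n).
I = 2.86×10⁻² / (4π×10⁻⁷ × 2900) = 7.85 A.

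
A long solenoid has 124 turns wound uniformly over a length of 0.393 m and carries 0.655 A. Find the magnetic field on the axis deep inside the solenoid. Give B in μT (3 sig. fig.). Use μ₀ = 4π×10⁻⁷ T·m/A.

B ≈ 260 μT

Inside a long solenoid, B = μ₀nI with n = 315.5 turns/m.
B = 4π×10⁻⁷ × 315.5 × 0.655 = 2.60×10⁻⁴ T.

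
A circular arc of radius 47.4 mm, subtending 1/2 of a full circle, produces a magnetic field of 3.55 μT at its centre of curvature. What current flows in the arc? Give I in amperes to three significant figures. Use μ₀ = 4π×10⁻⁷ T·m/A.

For a circular arc, B = μ₀Iφ/(4πR) with φ in radians; here φ = 3.142 rad.
So I = 4πRB/(μ₀φ) = 4π × 0.0474 × 3.55×10⁻⁶ / (4π×10⁻⁷ × 3.142) = 0.536 A.

I ≈ 0.536 A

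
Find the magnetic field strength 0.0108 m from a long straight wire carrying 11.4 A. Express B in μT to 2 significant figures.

For an infinitely long straight wire, B = μ₀I/(2πd).
B = (4π×10⁻⁷ × 11.4) / (2π × 0.0108) = 2.11×10⁻⁴ T.

B ≈ 210 μT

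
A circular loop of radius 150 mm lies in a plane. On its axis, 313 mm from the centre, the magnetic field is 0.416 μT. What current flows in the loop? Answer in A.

I ≈ 1.23 A

On the axis of a loop, B = μ₀IR²/[2(R²+z²)^(3/2)], so I = 2B(R²+z²)^(3/2)/(μ₀R²).
R² + z² = 0.0225 + 0.09797 = 0.1205 m²; raised to 3/2 gives 4.18×10⁻² m³.
I = 2 × 4.16×10⁻⁷ × 4.18×10⁻² / (1.26×10⁻⁶ × 0.0225) = 1.23 A.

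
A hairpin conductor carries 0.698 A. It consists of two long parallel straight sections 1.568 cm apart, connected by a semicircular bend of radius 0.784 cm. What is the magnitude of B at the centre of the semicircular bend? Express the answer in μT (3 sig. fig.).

B ≈ 45.8 μT

The semicircular arc contributes B_arc = μ₀I·π/(4πR) = μ₀I/(4R) = 2.80×10⁻⁵ T.
Each semi-infinite lead is at perpendicular distance R = 0.00784 m from the centre, with the perpendicular foot at its near end, so it contributes μ₀I/(4πR); both point the same way, together 1.78×10⁻⁵ T.
Arc and leads all point the same direction: B = 2.80×10⁻⁵ + 1.78×10⁻⁵ = 4.58×10⁻⁵ T.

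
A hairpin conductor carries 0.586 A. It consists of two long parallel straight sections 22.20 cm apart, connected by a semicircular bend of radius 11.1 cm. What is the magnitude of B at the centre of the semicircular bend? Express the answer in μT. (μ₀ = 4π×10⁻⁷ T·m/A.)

B ≈ 2.71 μT

The semicircular arc contributes B_arc = μ₀I·π/(4πR) = μ₀I/(4R) = 1.66×10⁻⁶ T.
Each semi-infinite lead is at perpendicular distance R = 0.111 m from the centre, with the perpendicular foot at its near end, so it contributes μ₀I/(4πR); both point the same way, together 1.06×10⁻⁶ T.
Arc and leads all point the same direction: B = 1.66×10⁻⁶ + 1.06×10⁻⁶ = 2.71×10⁻⁶ T.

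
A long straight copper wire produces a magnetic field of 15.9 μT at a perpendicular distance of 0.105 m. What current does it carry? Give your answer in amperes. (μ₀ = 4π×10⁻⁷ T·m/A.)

For a long straight wire B = μ₀I/(2πd), so I = 2πdB/μ₀.
I = 2π × 0.105 × 1.59×10⁻⁵ / (4π×10⁻⁷) = 8.35 A.

I ≈ 8.35 A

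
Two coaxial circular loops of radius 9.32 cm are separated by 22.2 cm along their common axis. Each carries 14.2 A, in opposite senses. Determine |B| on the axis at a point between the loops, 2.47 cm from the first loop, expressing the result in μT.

Each loop contributes B = μ₀IR²/[2(R²+z²)^(3/2)] on the axis, with z measured from that loop.
Loop 1 (z = 0.0247 m): B₁ = 8.65×10⁻⁵ T. Loop 2 (z = 0.1973 m): B₂ = 7.46×10⁻⁶ T.
The fields oppose: B = |B₁ − B₂| = 7.90×10⁻⁵ T.

B ≈ 79.0 μT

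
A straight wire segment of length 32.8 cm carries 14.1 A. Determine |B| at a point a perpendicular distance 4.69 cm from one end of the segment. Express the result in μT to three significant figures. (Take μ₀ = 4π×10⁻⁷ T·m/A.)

B ≈ 29.8 μT

For a finite straight segment, B = (μ₀I/4πd)(sinθ₁ + sinθ₂), where θ₁, θ₂ are the angles from the perpendicular to each end.
The perpendicular foot is at one end, so the two end-offsets along the wire are 0 and L = 0.328 m.
sinθ₁ = 0/√(0²+0.0469²) = 0.0000; sinθ₂ = 0.328/√(0.328²+0.0469²) = 0.9899.
B = (4π×10⁻⁷ × 14.1) / (4π × 0.0469) × (0.0000 + 0.9899) = 2.98×10⁻⁵ T.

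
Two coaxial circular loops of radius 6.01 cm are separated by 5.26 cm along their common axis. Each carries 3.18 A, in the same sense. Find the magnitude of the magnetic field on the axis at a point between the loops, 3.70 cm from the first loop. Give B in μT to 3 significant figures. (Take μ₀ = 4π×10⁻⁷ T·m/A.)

B ≈ 50.7 μT

Each loop contributes B = μ₀IR²/[2(R²+z²)^(3/2)] on the axis, with z measured from that loop.
Loop 1 (z = 0.037 m): B₁ = 2.05×10⁻⁵ T. Loop 2 (z = 0.0156 m): B₂ = 3.01×10⁻⁵ T.
The fields add: B = B₁ + B₂ = 5.07×10⁻⁵ T.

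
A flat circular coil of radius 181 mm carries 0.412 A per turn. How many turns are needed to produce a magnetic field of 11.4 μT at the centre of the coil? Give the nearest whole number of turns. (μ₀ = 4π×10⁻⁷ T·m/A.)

For an N-turn coil, B = Nμ₀I/(2R). A single turn gives B₁ = 1.43×10⁻⁶ T with R = 0.181 m.
N = B/B₁ = 1.14×10⁻⁵ / 1.43×10⁻⁶ = 7.97.

N = 8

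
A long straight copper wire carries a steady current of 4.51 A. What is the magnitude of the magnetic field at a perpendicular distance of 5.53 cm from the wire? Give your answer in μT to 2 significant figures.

For an infinitely long straight wire, B = μ₀I/(2πd).
B = (4π×10⁻⁷ × 4.51) / (2π × 0.0553) = 1.63×10⁻⁵ T.

B ≈ 16 μT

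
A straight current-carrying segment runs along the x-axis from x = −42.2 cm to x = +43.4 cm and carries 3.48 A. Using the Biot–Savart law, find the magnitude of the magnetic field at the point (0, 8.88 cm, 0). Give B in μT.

For a finite straight segment, B = (μ₀I/4πd)(sinθ₁ + sinθ₂), where θ₁, θ₂ are the angles from the perpendicular to each end.
The perpendicular distance is d = 0.0888 m; the end-offsets along the wire are a = 0.422 m and b = 0.434 m.
sinθ₁ = 0.422/√(0.422²+0.0888²) = 0.9786; sinθ₂ = 0.434/√(0.434²+0.0888²) = 0.9797.
B = (4π×10⁻⁷ × 3.48) / (4π × 0.0888) × (0.9786 + 0.9797) = 7.67×10⁻⁶ T.

B ≈ 7.67 μT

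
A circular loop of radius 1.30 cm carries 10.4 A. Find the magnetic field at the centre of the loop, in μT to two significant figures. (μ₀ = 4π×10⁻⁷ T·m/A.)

B ≈ 500 μT

At the centre of a circular loop the Biot–Savart law gives B = μ₀I/(2R).
B = (4π×10⁻⁷ × 10.4) / (2 × 0.013) = 5.03×10⁻⁴ T.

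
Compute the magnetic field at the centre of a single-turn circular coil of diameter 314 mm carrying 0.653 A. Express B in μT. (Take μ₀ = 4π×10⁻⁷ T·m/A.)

At the centre of a circular loop the Biot–Savart law gives B = μ₀I/(2R) (so R = 0.157 m).
B = (4π×10⁻⁷ × 0.653) / (2 × 0.157) = 2.61×10⁻⁶ T.

B ≈ 2.61 μT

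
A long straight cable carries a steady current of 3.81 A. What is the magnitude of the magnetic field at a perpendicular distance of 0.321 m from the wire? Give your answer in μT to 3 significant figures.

For an infinitely long straight wire, B = μ₀I/(2πd).
B = (4π×10⁻⁷ × 3.81) / (2π × 0.321) = 2.37×10⁻⁶ T.

B ≈ 2.37 μT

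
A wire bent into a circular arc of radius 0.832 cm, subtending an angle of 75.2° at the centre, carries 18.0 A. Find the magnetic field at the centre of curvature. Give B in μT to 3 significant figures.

B ≈ 284 μT

The Biot–Savart field of a circular arc at its centre is B = μ₀Iφ/(4πR), with φ = 1.312 rad.
B = (4π×10⁻⁷ × 18.0 × 1.312) / (4π × 0.00832) = 2.84×10⁻⁴ T.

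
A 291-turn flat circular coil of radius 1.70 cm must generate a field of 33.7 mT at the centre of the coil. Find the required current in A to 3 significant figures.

I ≈ 3.13 A

For an N-turn coil, B = Nμ₀I/(2R) with R = 0.017 m, so I = 2RB/(Nμ₀) = 2 × 0.017 × 3.37×10⁻² / (291 × 4π×10⁻⁷) = 3.13 A.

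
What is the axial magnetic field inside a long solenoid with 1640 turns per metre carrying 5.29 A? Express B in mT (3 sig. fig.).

B ≈ 10.9 mT

Inside a long solenoid, B = μ₀nI with n = 1640 turns/m.
B = 4π×10⁻⁷ × 1640 × 5.29 = 1.09×10⁻² T.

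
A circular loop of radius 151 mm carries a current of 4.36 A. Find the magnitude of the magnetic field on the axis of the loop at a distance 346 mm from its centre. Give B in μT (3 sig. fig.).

On the axis of a circular loop, B = μ₀IR² / [2(R²+z²)^(3/2)].
R² + z² = (0.151)² + (0.346)² = 0.1425 m², and (R²+z²)^(3/2) = 5.38×10⁻² m³.
B = (4π×10⁻⁷ × 4.36 × 0.0228) / (2 × 5.38×10⁻²) = 1.16×10⁻⁶ T.

B ≈ 1.16 μT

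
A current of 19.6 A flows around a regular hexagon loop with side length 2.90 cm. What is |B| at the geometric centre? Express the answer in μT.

Each side is a finite straight segment at perpendicular distance d = a/(2 tan(π/6)) = 0.02511 m from the centre, with end-angles ±π/6.
One side contributes B₁ = (μ₀I/4πd)·2 sin(π/6) = 7.80×10⁻⁵ T.
All 6 sides add in the same direction: B = 6 × 7.80×10⁻⁵ = 4.68×10⁻⁴ T.

B ≈ 468 μT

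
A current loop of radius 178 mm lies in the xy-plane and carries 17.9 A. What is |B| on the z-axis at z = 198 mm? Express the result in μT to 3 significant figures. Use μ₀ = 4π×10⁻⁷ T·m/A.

On the axis of a circular loop, B = μ₀IR² / [2(R²+z²)^(3/2)].
R² + z² = (0.178)² + (0.198)² = 0.07089 m², and (R²+z²)^(3/2) = 1.89×10⁻² m³.
B = (4π×10⁻⁷ × 17.9 × 0.03168) / (2 × 1.89×10⁻²) = 1.89×10⁻⁵ T.

B ≈ 18.9 μT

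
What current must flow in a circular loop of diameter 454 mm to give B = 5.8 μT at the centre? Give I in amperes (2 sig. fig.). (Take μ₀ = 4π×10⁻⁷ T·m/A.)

I ≈ 2.1 A

At the centre of a circular loop B = μ₀I/(2R), so I = 2RB/μ₀.
With R = 0.227 m, I = 2 × 0.227 × 5.80×10⁻⁶ / (4π×10⁻⁷) = 2.10 A.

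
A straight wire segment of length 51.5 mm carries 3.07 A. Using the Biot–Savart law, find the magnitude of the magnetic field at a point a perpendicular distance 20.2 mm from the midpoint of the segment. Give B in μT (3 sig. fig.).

For a finite straight segment, B = (μ₀I/4πd)(sinθ₁ + sinθ₂), where θ₁, θ₂ are the angles from the perpendicular to each end.
The perpendicular from the point meets the wire at its midpoint, so each end is L/2 = 0.02575 m away along the wire.
sinθ₁ = 0.02575/√(0.02575²+0.0202²) = 0.7868; sinθ₂ = 0.02575/√(0.02575²+0.0202²) = 0.7868.
B = (4π×10⁻⁷ × 3.07) / (4π × 0.0202) × (0.7868 + 0.7868) = 2.39×10⁻⁵ T.

B ≈ 23.9 μT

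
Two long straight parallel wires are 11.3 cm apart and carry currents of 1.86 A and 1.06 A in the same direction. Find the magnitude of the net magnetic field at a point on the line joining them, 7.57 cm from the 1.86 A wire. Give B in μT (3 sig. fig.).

Each long wire gives B = μ₀I/(2πd). Distances are d₁ = 0.0757 m and d₂ = 0.0373 m.
B₁ = 4.91×10⁻⁶ T, B₂ = 5.68×10⁻⁶ T.
Between parallel currents the two contributions point in opposite directions, so they subtract. B = |B₁ − B₂| = |4.91×10⁻⁶ − 5.68×10⁻⁶| = 7.70×10⁻⁷ T.

B ≈ 0.770 μT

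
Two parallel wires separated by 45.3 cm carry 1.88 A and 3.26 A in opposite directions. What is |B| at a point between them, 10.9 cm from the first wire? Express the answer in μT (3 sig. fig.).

B ≈ 5.34 μT

Each long wire gives B = μ₀I/(2πd). Distances are d₁ = 0.109 m and d₂ = 0.344 m.
B₁ = 3.45×10⁻⁶ T, B₂ = 1.90×10⁻⁶ T.
Between antiparallel currents both contributions point the same way, so they add. B = B₁ + B₂ = 3.45×10⁻⁶ + 1.90×10⁻⁶ = 5.34×10⁻⁶ T.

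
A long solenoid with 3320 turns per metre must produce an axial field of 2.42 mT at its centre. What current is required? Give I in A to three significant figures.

Inside a long solenoid B = μ₀nI with n = 3320 m⁻¹, so I = B/(μ₀n).
I = 2.42×10⁻³ / (4π×10⁻⁷ × 3320) = 0.580 A.

I ≈ 0.580 A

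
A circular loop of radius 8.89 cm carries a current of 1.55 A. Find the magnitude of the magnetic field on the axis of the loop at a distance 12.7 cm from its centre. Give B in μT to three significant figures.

On the axis of a circular loop, B = μ₀IR² / [2(R²+z²)^(3/2)].
R² + z² = (0.0889)² + (0.127)² = 0.02403 m², and (R²+z²)^(3/2) = 3.73×10⁻³ m³.
B = (4π×10⁻⁷ × 1.55 × 0.007903) / (2 × 3.73×10⁻³) = 2.07×10⁻⁶ T.

B ≈ 2.07 μT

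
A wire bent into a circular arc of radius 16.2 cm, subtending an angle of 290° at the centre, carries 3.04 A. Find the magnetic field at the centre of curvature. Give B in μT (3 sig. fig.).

B ≈ 9.50 μT

The Biot–Savart field of a circular arc at its centre is B = μ₀Iφ/(4πR), with φ = 5.061 rad.
B = (4π×10⁻⁷ × 3.04 × 5.061) / (4π × 0.162) = 9.50×10⁻⁶ T.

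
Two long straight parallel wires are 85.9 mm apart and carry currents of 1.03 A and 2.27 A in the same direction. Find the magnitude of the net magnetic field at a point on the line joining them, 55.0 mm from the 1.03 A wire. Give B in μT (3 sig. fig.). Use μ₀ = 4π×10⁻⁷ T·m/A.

B ≈ 10.9 μT

Each long wire gives B = μ₀I/(2πd). Distances are d₁ = 0.055 m and d₂ = 0.0309 m.
B₁ = 3.75×10⁻⁶ T, B₂ = 1.47×10⁻⁵ T.
Between parallel currents the two contributions point in opposite directions, so they subtract. B = |B₁ − B₂| = |3.75×10⁻⁶ − 1.47×10⁻⁵| = 1.09×10⁻⁵ T.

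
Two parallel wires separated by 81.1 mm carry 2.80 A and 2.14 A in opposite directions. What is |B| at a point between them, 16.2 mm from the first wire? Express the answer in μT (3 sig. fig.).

B ≈ 41.2 μT

Each long wire gives B = μ₀I/(2πd). Distances are d₁ = 0.0162 m and d₂ = 0.0649 m.
B₁ = 3.46×10⁻⁵ T, B₂ = 6.59×10⁻⁶ T.
Between antiparallel currents both contributions point the same way, so they add. B = B₁ + B₂ = 3.46×10⁻⁵ + 6.59×10⁻⁶ = 4.12×10⁻⁵ T.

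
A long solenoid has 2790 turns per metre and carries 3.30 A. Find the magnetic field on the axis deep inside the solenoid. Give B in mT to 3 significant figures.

B ≈ 11.6 mT

Inside a long solenoid, B = μ₀nI with n = 2790 turns/m.
B = 4π×10⁻⁷ × 2790 × 3.30 = 1.16×10⁻² T.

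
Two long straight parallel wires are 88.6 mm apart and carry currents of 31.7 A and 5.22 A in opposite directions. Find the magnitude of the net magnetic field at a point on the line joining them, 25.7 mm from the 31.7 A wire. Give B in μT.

Each long wire gives B = μ₀I/(2πd). Distances are d₁ = 0.0257 m and d₂ = 0.0629 m.
B₁ = 2.47×10⁻⁴ T, B₂ = 1.66×10⁻⁵ T.
Between antiparallel currents both contributions point the same way, so they add. B = B₁ + B₂ = 2.47×10⁻⁴ + 1.66×10⁻⁵ = 2.63×10⁻⁴ T.

B ≈ 263 μT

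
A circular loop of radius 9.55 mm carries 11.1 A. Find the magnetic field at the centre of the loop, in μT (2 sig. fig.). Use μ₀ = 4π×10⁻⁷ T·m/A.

B ≈ 730 μT

At the centre of a circular loop the Biot–Savart law gives B = μ₀I/(2R).
B = (4π×10⁻⁷ × 11.1) / (2 × 0.00955) = 7.30×10⁻⁴ T.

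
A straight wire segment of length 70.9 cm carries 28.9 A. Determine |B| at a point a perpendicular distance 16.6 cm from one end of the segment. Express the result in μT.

B ≈ 17.0 μT

For a finite straight segment, B = (μ₀I/4πd)(sinθ₁ + sinθ₂), where θ₁, θ₂ are the angles from the perpendicular to each end.
The perpendicular foot is at one end, so the two end-offsets along the wire are 0 and L = 0.709 m.
sinθ₁ = 0/√(0²+0.166²) = 0.0000; sinθ₂ = 0.709/√(0.709²+0.166²) = 0.9737.
B = (4π×10⁻⁷ × 28.9) / (4π × 0.166) × (0.0000 + 0.9737) = 1.70×10⁻⁵ T.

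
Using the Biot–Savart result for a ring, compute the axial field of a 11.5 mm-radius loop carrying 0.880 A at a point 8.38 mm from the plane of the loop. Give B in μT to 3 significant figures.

B ≈ 25.4 μT

On the axis of a circular loop, B = μ₀IR² / [2(R²+z²)^(3/2)].
R² + z² = (0.0115)² + (0.00838)² = 0.0002025 m², and (R²+z²)^(3/2) = 2.88×10⁻⁶ m³.
B = (4π×10⁻⁷ × 0.880 × 0.0001322) / (2 × 2.88×10⁻⁶) = 2.54×10⁻⁵ T.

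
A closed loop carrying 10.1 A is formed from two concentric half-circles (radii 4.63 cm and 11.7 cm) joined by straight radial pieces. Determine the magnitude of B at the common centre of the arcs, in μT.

The radial connectors point toward the centre, so dl × r̂ = 0 and they contribute nothing.
Each semicircle gives μ₀I/(4R): inner arc 6.85×10⁻⁵ T, outer arc 2.71×10⁻⁵ T.
The two arcs carry current in opposite angular senses, so their fields oppose: B = |6.85×10⁻⁵ − 2.71×10⁻⁵| = 4.14×10⁻⁵ T.

B ≈ 41.4 μT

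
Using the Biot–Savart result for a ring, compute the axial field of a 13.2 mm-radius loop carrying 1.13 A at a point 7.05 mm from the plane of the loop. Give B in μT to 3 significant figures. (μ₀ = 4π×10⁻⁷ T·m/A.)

On the axis of a circular loop, B = μ₀IR² / [2(R²+z²)^(3/2)].
R² + z² = (0.0132)² + (0.00705)² = 0.0002239 m², and (R²+z²)^(3/2) = 3.35×10⁻⁶ m³.
B = (4π×10⁻⁷ × 1.13 × 0.0001742) / (2 × 3.35×10⁻⁶) = 3.69×10⁻⁵ T.

B ≈ 36.9 μT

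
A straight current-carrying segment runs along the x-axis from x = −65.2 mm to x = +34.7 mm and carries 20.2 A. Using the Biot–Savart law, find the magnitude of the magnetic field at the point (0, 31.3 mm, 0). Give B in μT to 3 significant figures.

For a finite straight segment, B = (μ₀I/4πd)(sinθ₁ + sinθ₂), where θ₁, θ₂ are the angles from the perpendicular to each end.
The perpendicular distance is d = 0.0313 m; the end-offsets along the wire are a = 0.0652 m and b = 0.0347 m.
sinθ₁ = 0.0652/√(0.0652²+0.0313²) = 0.9015; sinθ₂ = 0.0347/√(0.0347²+0.0313²) = 0.7425.
B = (4π×10⁻⁷ × 20.2) / (4π × 0.0313) × (0.9015 + 0.7425) = 1.06×10⁻⁴ T.

B ≈ 106 μT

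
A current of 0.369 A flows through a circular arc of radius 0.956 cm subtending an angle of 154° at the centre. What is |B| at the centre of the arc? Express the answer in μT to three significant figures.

B ≈ 10.4 μT

The Biot–Savart field of a circular arc at its centre is B = μ₀Iφ/(4πR), with φ = 2.688 rad.
B = (4π×10⁻⁷ × 0.369 × 2.688) / (4π × 0.00956) = 1.04×10⁻⁵ T.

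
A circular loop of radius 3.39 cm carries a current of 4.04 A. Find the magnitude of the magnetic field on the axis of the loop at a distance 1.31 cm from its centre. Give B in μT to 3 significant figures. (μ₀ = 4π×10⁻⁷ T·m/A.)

B ≈ 60.8 μT

On the axis of a circular loop, B = μ₀IR² / [2(R²+z²)^(3/2)].
R² + z² = (0.0339)² + (0.0131)² = 0.001321 m², and (R²+z²)^(3/2) = 4.80×10⁻⁵ m³.
B = (4π×10⁻⁷ × 4.04 × 0.001149) / (2 × 4.80×10⁻⁵) = 6.08×10⁻⁵ T.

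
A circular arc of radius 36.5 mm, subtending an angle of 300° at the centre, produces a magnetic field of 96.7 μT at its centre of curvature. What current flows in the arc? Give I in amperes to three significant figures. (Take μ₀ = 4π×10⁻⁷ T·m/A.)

I ≈ 6.74 A

For a circular arc, B = μ₀Iφ/(4πR) with φ in radians; here φ = 5.236 rad.
So I = 4πRB/(μ₀φ) = 4π × 0.0365 × 9.67×10⁻⁵ / (4π×10⁻⁷ × 5.236) = 6.74 A.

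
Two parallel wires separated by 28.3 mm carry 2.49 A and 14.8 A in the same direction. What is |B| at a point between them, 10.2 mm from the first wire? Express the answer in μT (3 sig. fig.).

Each long wire gives B = μ₀I/(2πd). Distances are d₁ = 0.0102 m and d₂ = 0.0181 m.
B₁ = 4.88×10⁻⁵ T, B₂ = 1.64×10⁻⁴ T.
Between parallel currents the two contributions point in opposite directions, so they subtract. B = |B₁ − B₂| = |4.88×10⁻⁵ − 1.64×10⁻⁴| = 1.15×10⁻⁴ T.

B ≈ 115 μT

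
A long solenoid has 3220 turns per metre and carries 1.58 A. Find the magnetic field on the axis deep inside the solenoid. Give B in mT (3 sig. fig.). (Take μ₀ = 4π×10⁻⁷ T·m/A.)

B ≈ 6.39 mT

Inside a long solenoid, B = μ₀nI with n = 3220 turns/m.
B = 4π×10⁻⁷ × 3220 × 1.58 = 6.39×10⁻³ T.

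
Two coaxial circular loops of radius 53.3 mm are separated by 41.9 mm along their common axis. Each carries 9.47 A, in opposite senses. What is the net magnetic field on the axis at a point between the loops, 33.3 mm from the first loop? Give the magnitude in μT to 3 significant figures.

B ≈ 39.3 μT

Each loop contributes B = μ₀IR²/[2(R²+z²)^(3/2)] on the axis, with z measured from that loop.
Loop 1 (z = 0.0333 m): B₁ = 6.81×10⁻⁵ T. Loop 2 (z = 0.0086 m): B₂ = 1.07×10⁻⁴ T.
The fields oppose: B = |B₁ − B₂| = 3.93×10⁻⁵ T.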